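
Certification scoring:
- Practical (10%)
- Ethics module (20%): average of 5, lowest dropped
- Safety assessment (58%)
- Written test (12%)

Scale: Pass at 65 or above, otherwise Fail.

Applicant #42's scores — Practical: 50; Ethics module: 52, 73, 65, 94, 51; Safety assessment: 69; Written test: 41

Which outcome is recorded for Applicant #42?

Ethics module: drop 51 → average of remaining 4 = 284/4 = 71
Weighted total:
  Practical 50 × 0.1 = 5
  Ethics module 71 × 0.2 = 14.2
  Safety assessment 69 × 0.58 = 40.02
  Written test 41 × 0.12 = 4.92
Sum = 64.14
64.14 < 65 → Fail

Fail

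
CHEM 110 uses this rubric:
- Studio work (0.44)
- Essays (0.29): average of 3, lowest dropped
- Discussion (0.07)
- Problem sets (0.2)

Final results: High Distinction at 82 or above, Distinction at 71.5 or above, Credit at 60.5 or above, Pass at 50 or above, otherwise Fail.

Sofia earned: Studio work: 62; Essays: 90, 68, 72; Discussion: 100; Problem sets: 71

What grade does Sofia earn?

Essays: drop 68 → average of remaining 2 = 162/2 = 81
Weighted total:
  Studio work 62 × 0.44 = 27.28
  Essays 81 × 0.29 = 23.49
  Discussion 100 × 0.07 = 7
  Problem sets 71 × 0.2 = 14.2
Sum = 71.97
71.97 is ≥ 71.5 and < 82 → Distinction

Distinction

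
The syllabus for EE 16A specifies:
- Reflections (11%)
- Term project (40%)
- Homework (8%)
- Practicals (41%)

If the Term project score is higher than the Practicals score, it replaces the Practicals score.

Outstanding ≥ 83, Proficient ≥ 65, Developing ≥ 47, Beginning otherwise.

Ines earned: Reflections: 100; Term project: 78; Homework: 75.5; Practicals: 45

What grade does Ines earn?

Proficient

Term project (78) > Practicals (45), so Practicals counts as 78.
Weighted total:
  Reflections 100 × 0.11 = 11
  Term project 78 × 0.4 = 31.2
  Homework 75.5 × 0.08 = 6.04
  Practicals 78 × 0.41 = 31.98
Sum = 80.22
80.22 is ≥ 65 and < 83 → Proficient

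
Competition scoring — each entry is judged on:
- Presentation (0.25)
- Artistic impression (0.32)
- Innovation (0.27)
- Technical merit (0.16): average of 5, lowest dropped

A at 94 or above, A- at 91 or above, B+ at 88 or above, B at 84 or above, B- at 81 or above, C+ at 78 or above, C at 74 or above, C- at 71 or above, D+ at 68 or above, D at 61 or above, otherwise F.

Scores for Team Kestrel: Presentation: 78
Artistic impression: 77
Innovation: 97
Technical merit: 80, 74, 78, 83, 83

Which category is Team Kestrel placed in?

Technical merit: drop 74 → average of remaining 4 = 324/4 = 81
Weighted total:
  Presentation 78 × 0.25 = 19.5
  Artistic impression 77 × 0.32 = 24.64
  Innovation 97 × 0.27 = 26.19
  Technical merit 81 × 0.16 = 12.96
Sum = 83.29
83.29 is ≥ 81 and < 84 → B-

B-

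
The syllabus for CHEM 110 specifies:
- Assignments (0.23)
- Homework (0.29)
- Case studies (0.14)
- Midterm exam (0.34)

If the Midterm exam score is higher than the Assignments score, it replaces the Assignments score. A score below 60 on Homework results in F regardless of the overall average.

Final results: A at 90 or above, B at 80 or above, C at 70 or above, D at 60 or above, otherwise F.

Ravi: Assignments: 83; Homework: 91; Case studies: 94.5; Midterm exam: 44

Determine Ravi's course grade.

Midterm exam (44) ≤ Assignments (83), so Assignments stays at 83.
Homework score 91 ≥ 60: minimum met.
Weighted total:
  Assignments 83 × 0.23 = 19.09
  Homework 91 × 0.29 = 26.39
  Case studies 94.5 × 0.14 = 13.23
  Midterm exam 44 × 0.34 = 14.96
Sum = 73.67
73.67 is ≥ 70 and < 80 → C

C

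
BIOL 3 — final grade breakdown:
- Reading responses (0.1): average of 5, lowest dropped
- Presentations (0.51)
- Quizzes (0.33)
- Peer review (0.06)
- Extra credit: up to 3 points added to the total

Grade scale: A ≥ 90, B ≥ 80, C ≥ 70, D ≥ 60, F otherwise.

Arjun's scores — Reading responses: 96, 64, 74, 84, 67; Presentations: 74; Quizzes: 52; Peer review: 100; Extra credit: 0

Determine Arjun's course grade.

D

Reading responses: drop 64 → average of remaining 4 = 321/4 = 80.25
Weighted total:
  Reading responses 80.25 × 0.1 = 8.025
  Presentations 74 × 0.51 = 37.74
  Quizzes 52 × 0.33 = 17.16
  Peer review 100 × 0.06 = 6
Sum = 68.925
Extra credit: 68.925 + 0 = 68.925
68.925 is ≥ 60 and < 70 → D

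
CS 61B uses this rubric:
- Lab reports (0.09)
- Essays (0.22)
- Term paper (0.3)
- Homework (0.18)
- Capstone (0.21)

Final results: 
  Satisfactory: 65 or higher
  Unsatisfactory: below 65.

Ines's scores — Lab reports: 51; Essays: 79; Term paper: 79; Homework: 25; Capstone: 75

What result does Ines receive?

Weighted total:
  Lab reports 51 × 0.09 = 4.59
  Essays 79 × 0.22 = 17.38
  Term paper 79 × 0.3 = 23.7
  Homework 25 × 0.18 = 4.5
  Capstone 75 × 0.21 = 15.75
Sum = 65.92
65.92 ≥ 65 → Satisfactory

Satisfactory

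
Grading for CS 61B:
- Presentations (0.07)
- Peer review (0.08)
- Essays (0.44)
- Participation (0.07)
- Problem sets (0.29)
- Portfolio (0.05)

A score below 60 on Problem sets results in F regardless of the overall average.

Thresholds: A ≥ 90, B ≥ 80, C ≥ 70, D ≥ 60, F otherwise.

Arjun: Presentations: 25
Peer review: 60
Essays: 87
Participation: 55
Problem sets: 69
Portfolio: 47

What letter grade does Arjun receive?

Problem sets score 69 ≥ 60: minimum met.
Weighted total:
  Presentations 25 × 0.07 = 1.75
  Peer review 60 × 0.08 = 4.8
  Essays 87 × 0.44 = 38.28
  Participation 55 × 0.07 = 3.85
  Problem sets 69 × 0.29 = 20.01
  Portfolio 47 × 0.05 = 2.35
Sum = 71.04
71.04 is ≥ 70 and < 80 → C

C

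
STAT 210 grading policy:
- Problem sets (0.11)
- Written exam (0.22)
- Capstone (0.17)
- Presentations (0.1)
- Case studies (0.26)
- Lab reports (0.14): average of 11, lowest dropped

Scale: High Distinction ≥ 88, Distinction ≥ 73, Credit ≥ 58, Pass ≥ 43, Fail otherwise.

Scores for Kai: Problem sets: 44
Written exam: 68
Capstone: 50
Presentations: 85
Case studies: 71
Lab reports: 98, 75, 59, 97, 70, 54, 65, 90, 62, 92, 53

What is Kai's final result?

Credit

Lab reports: drop 53 → average of remaining 10 = 762/10 = 76.2
Weighted total:
  Problem sets 44 × 0.11 = 4.84
  Written exam 68 × 0.22 = 14.96
  Capstone 50 × 0.17 = 8.5
  Presentations 85 × 0.1 = 8.5
  Case studies 71 × 0.26 = 18.46
  Lab reports 76.2 × 0.14 = 10.668
Sum = 65.928
65.928 is ≥ 58 and < 73 → Credit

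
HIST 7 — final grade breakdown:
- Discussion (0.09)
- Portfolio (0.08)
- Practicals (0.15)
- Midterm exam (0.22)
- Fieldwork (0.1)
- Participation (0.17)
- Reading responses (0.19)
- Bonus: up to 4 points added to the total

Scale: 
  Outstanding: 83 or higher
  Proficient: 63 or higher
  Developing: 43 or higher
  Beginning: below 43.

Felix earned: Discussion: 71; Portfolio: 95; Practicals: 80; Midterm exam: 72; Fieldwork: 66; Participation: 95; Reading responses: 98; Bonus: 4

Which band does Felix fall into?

Weighted total:
  Discussion 71 × 0.09 = 6.39
  Portfolio 95 × 0.08 = 7.6
  Practicals 80 × 0.15 = 12
  Midterm exam 72 × 0.22 = 15.84
  Fieldwork 66 × 0.1 = 6.6
  Participation 95 × 0.17 = 16.15
  Reading responses 98 × 0.19 = 18.62
Sum = 83.2
Bonus: 83.2 + 4 = 87.2
87.2 ≥ 83 → Outstanding

Outstanding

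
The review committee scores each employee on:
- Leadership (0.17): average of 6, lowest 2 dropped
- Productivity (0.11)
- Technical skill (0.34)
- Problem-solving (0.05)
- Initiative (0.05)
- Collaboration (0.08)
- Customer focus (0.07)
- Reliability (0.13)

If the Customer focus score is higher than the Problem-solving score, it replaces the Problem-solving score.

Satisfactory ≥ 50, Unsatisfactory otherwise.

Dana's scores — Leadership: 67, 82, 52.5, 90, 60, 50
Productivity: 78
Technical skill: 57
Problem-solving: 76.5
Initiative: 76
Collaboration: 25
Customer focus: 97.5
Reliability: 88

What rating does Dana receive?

Satisfactory

Leadership: drop 50, 52.5 → average of remaining 4 = 299/4 = 74.75
Customer focus (97.5) > Problem-solving (76.5), so Problem-solving counts as 97.5.
Weighted total:
  Leadership 74.75 × 0.17 = 12.7075
  Productivity 78 × 0.11 = 8.58
  Technical skill 57 × 0.34 = 19.38
  Problem-solving 97.5 × 0.05 = 4.875
  Initiative 76 × 0.05 = 3.8
  Collaboration 25 × 0.08 = 2
  Customer focus 97.5 × 0.07 = 6.825
  Reliability 88 × 0.13 = 11.44
Sum = 69.6075
69.6075 ≥ 50 → Satisfactory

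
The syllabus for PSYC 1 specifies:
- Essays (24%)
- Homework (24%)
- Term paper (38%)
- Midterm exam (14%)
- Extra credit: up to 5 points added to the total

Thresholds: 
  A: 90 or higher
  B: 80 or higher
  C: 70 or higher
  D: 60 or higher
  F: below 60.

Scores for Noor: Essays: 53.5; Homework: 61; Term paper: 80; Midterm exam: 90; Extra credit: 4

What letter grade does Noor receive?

Weighted total:
  Essays 53.5 × 0.24 = 12.84
  Homework 61 × 0.24 = 14.64
  Term paper 80 × 0.38 = 30.4
  Midterm exam 90 × 0.14 = 12.6
Sum = 70.48
Extra credit: 70.48 + 4 = 74.48
74.48 is ≥ 70 and < 80 → C

C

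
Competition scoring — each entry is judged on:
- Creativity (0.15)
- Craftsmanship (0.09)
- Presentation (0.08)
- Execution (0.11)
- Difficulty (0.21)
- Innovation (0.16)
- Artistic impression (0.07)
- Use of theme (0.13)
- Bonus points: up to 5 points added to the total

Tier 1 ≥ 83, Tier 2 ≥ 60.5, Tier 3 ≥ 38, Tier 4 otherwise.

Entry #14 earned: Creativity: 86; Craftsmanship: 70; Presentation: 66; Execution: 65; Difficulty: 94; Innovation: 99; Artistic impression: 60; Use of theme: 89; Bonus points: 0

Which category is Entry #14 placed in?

Weighted total:
  Creativity 86 × 0.15 = 12.9
  Craftsmanship 70 × 0.09 = 6.3
  Presentation 66 × 0.08 = 5.28
  Execution 65 × 0.11 = 7.15
  Difficulty 94 × 0.21 = 19.74
  Innovation 99 × 0.16 = 15.84
  Artistic impression 60 × 0.07 = 4.2
  Use of theme 89 × 0.13 = 11.57
Sum = 82.98
Bonus points: 82.98 + 0 = 82.98
82.98 is ≥ 60.5 and < 83 → Tier 2

Tier 2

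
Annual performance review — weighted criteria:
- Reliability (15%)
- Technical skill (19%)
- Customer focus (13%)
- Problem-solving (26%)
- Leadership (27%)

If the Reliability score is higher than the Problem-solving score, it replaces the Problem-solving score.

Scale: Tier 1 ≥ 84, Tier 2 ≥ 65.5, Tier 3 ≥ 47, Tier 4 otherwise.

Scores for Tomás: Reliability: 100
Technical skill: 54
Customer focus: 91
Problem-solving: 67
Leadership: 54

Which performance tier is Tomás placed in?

Tier 2

Reliability (100) > Problem-solving (67), so Problem-solving counts as 100.
Weighted total:
  Reliability 100 × 0.15 = 15
  Technical skill 54 × 0.19 = 10.26
  Customer focus 91 × 0.13 = 11.83
  Problem-solving 100 × 0.26 = 26
  Leadership 54 × 0.27 = 14.58
Sum = 77.67
77.67 is ≥ 65.5 and < 84 → Tier 2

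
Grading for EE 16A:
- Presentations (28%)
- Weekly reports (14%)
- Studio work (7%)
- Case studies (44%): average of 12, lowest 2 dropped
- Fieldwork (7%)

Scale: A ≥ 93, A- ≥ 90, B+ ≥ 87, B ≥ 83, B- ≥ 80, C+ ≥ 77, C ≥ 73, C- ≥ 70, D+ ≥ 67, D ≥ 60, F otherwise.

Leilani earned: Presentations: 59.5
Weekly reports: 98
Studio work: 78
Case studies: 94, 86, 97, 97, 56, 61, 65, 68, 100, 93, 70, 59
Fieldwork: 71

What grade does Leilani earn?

C+

Case studies: drop 56, 59 → average of remaining 10 = 831/10 = 83.1
Weighted total:
  Presentations 59.5 × 0.28 = 16.66
  Weekly reports 98 × 0.14 = 13.72
  Studio work 78 × 0.07 = 5.46
  Case studies 83.1 × 0.44 = 36.564
  Fieldwork 71 × 0.07 = 4.97
Sum = 77.374
77.374 is ≥ 77 and < 80 → C+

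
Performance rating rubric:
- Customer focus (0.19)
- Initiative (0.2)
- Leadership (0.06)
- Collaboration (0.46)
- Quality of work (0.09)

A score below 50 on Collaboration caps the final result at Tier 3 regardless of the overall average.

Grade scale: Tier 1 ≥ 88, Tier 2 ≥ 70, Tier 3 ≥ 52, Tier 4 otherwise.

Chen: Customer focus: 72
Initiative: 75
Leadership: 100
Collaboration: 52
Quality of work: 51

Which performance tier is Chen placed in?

Collaboration score 52 ≥ 50: minimum met.
Weighted total:
  Customer focus 72 × 0.19 = 13.68
  Initiative 75 × 0.2 = 15
  Leadership 100 × 0.06 = 6
  Collaboration 52 × 0.46 = 23.92
  Quality of work 51 × 0.09 = 4.59
Sum = 63.19
63.19 is ≥ 52 and < 70 → Tier 3

Tier 3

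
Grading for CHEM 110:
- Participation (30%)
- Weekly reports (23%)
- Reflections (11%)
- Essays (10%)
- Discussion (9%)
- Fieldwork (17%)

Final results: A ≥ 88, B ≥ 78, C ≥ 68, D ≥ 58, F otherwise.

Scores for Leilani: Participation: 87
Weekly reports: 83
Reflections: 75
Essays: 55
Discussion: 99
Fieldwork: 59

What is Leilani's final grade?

C

Weighted total:
  Participation 87 × 0.3 = 26.1
  Weekly reports 83 × 0.23 = 19.09
  Reflections 75 × 0.11 = 8.25
  Essays 55 × 0.1 = 5.5
  Discussion 99 × 0.09 = 8.91
  Fieldwork 59 × 0.17 = 10.03
Sum = 77.88
77.88 is ≥ 68 and < 78 → C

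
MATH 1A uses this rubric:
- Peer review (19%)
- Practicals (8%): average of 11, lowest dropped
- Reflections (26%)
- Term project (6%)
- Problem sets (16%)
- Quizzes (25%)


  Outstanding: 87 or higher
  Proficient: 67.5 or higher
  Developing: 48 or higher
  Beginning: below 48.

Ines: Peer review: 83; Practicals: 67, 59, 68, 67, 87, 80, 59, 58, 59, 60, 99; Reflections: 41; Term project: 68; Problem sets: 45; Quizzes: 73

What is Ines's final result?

Developing

Practicals: drop 58 → average of remaining 10 = 705/10 = 70.5
Weighted total:
  Peer review 83 × 0.19 = 15.77
  Practicals 70.5 × 0.08 = 5.64
  Reflections 41 × 0.26 = 10.66
  Term project 68 × 0.06 = 4.08
  Problem sets 45 × 0.16 = 7.2
  Quizzes 73 × 0.25 = 18.25
Sum = 61.6
61.6 is ≥ 48 and < 67.5 → Developing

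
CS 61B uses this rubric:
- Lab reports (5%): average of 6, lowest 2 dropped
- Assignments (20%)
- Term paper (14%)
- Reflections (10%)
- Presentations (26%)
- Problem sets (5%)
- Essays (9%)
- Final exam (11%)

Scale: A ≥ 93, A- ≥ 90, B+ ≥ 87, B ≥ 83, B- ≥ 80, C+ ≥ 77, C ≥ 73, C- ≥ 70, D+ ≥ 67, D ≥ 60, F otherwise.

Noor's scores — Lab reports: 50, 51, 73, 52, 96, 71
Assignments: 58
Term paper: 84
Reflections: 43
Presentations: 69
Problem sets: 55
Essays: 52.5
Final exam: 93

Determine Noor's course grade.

D

Lab reports: drop 50, 51 → average of remaining 4 = 292/4 = 73
Weighted total:
  Lab reports 73 × 0.05 = 3.65
  Assignments 58 × 0.2 = 11.6
  Term paper 84 × 0.14 = 11.76
  Reflections 43 × 0.1 = 4.3
  Presentations 69 × 0.26 = 17.94
  Problem sets 55 × 0.05 = 2.75
  Essays 52.5 × 0.09 = 4.725
  Final exam 93 × 0.11 = 10.23
Sum = 66.955
66.955 is ≥ 60 and < 67 → D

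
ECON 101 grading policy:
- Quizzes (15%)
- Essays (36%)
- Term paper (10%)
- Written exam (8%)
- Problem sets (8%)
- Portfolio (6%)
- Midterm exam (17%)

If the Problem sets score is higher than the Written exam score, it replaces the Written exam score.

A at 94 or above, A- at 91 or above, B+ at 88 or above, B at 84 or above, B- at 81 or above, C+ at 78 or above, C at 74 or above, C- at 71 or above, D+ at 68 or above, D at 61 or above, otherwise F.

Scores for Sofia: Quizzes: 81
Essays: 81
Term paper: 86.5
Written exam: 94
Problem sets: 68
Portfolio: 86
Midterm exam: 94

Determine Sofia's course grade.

Problem sets (68) ≤ Written exam (94), so Written exam stays at 94.
Weighted total:
  Quizzes 81 × 0.15 = 12.15
  Essays 81 × 0.36 = 29.16
  Term paper 86.5 × 0.1 = 8.65
  Written exam 94 × 0.08 = 7.52
  Problem sets 68 × 0.08 = 5.44
  Portfolio 86 × 0.06 = 5.16
  Midterm exam 94 × 0.17 = 15.98
Sum = 84.06
84.06 is ≥ 84 and < 88 → B

B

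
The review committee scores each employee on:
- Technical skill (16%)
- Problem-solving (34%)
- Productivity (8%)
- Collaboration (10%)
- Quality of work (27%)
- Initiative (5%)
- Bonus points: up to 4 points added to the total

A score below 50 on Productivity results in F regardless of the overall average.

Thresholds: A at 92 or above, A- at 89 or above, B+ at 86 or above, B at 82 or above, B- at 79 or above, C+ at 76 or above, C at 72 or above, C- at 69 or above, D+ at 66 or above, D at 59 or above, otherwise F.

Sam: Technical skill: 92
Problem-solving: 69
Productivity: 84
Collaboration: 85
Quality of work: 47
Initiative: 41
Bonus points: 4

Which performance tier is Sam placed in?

Productivity score 84 ≥ 50: minimum met.
Weighted total:
  Technical skill 92 × 0.16 = 14.72
  Problem-solving 69 × 0.34 = 23.46
  Productivity 84 × 0.08 = 6.72
  Collaboration 85 × 0.1 = 8.5
  Quality of work 47 × 0.27 = 12.69
  Initiative 41 × 0.05 = 2.05
Sum = 68.14
Bonus points: 68.14 + 4 = 72.14
72.14 is ≥ 72 and < 76 → C

C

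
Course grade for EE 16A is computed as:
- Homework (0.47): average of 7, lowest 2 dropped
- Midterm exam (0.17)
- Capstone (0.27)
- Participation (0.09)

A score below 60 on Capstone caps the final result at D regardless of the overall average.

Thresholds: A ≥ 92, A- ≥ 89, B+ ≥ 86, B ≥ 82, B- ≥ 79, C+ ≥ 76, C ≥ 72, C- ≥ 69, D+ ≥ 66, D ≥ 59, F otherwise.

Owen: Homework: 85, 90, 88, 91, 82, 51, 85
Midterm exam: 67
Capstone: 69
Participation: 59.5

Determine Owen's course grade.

Homework: drop 51, 82 → average of remaining 5 = 439/5 = 87.8
Capstone score 69 ≥ 60: minimum met.
Weighted total:
  Homework 87.8 × 0.47 = 41.266
  Midterm exam 67 × 0.17 = 11.39
  Capstone 69 × 0.27 = 18.63
  Participation 59.5 × 0.09 = 5.355
Sum = 76.641
76.641 is ≥ 76 and < 79 → C+

C+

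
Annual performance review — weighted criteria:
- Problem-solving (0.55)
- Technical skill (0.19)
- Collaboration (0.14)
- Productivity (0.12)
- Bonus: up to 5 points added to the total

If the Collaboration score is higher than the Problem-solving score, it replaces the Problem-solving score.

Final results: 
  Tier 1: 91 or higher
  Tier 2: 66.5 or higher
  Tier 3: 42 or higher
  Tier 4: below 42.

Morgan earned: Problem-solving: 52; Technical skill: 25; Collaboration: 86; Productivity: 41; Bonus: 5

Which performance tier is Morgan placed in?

Tier 2

Collaboration (86) > Problem-solving (52), so Problem-solving counts as 86.
Weighted total:
  Problem-solving 86 × 0.55 = 47.3
  Technical skill 25 × 0.19 = 4.75
  Collaboration 86 × 0.14 = 12.04
  Productivity 41 × 0.12 = 4.92
Sum = 69.01
Bonus: 69.01 + 5 = 74.01
74.01 is ≥ 66.5 and < 91 → Tier 2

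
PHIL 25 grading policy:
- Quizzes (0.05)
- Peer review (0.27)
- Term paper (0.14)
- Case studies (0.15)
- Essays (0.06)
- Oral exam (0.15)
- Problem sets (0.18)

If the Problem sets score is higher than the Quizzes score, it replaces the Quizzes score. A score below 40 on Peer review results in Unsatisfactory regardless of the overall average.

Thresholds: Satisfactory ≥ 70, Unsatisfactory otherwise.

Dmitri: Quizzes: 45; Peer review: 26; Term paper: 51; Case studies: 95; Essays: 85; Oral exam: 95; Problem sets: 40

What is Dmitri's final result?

Unsatisfactory

Problem sets (40) ≤ Quizzes (45), so Quizzes stays at 45.
Peer review score 26 < 40: minimum not met.
Weighted total:
  Quizzes 45 × 0.05 = 2.25
  Peer review 26 × 0.27 = 7.02
  Term paper 51 × 0.14 = 7.14
  Case studies 95 × 0.15 = 14.25
  Essays 85 × 0.06 = 5.1
  Oral exam 95 × 0.15 = 14.25
  Problem sets 40 × 0.18 = 7.2
Sum = 57.21
Because the Peer review minimum was not met, the result is Unsatisfactory.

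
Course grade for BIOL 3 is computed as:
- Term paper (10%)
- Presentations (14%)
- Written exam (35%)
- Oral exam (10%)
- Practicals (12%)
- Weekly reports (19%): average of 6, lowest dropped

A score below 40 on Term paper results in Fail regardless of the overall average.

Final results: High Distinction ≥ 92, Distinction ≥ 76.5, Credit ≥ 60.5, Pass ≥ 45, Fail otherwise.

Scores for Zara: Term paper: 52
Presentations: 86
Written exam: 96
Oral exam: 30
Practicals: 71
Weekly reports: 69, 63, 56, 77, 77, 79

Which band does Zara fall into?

Credit

Weekly reports: drop 56 → average of remaining 5 = 365/5 = 73
Term paper score 52 ≥ 40: minimum met.
Weighted total:
  Term paper 52 × 0.1 = 5.2
  Presentations 86 × 0.14 = 12.04
  Written exam 96 × 0.35 = 33.6
  Oral exam 30 × 0.1 = 3
  Practicals 71 × 0.12 = 8.52
  Weekly reports 73 × 0.19 = 13.87
Sum = 76.23
76.23 is ≥ 60.5 and < 76.5 → Credit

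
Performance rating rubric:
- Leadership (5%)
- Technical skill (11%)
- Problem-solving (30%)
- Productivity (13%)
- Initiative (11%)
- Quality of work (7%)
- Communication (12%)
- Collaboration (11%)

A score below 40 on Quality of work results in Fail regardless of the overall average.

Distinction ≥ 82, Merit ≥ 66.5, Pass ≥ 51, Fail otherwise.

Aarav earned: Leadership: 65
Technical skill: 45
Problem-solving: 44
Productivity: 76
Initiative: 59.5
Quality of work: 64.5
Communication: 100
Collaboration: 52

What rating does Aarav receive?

Pass

Quality of work score 64.5 ≥ 40: minimum met.
Weighted total:
  Leadership 65 × 0.05 = 3.25
  Technical skill 45 × 0.11 = 4.95
  Problem-solving 44 × 0.3 = 13.2
  Productivity 76 × 0.13 = 9.88
  Initiative 59.5 × 0.11 = 6.545
  Quality of work 64.5 × 0.07 = 4.515
  Communication 100 × 0.12 = 12
  Collaboration 52 × 0.11 = 5.72
Sum = 60.06
60.06 is ≥ 51 and < 66.5 → Pass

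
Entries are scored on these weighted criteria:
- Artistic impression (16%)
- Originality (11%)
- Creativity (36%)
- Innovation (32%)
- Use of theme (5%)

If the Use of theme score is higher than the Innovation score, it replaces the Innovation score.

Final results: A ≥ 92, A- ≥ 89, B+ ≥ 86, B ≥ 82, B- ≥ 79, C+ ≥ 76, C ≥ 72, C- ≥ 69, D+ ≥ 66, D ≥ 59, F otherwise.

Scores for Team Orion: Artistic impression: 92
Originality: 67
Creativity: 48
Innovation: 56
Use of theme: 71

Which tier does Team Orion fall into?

D

Use of theme (71) > Innovation (56), so Innovation counts as 71.
Weighted total:
  Artistic impression 92 × 0.16 = 14.72
  Originality 67 × 0.11 = 7.37
  Creativity 48 × 0.36 = 17.28
  Innovation 71 × 0.32 = 22.72
  Use of theme 71 × 0.05 = 3.55
Sum = 65.64
65.64 is ≥ 59 and < 66 → D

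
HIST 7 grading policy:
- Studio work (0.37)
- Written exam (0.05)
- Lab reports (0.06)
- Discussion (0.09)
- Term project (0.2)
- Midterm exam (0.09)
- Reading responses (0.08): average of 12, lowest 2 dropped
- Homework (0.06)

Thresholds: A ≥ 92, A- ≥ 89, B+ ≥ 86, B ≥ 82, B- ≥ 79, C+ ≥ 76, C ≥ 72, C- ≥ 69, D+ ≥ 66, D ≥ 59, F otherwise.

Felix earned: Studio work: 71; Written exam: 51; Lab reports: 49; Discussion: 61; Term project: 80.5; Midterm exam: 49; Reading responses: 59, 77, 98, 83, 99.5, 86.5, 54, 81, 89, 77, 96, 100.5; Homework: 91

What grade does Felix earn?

C-

Reading responses: drop 54, 59 → average of remaining 10 = 887.5/10 = 88.75
Weighted total:
  Studio work 71 × 0.37 = 26.27
  Written exam 51 × 0.05 = 2.55
  Lab reports 49 × 0.06 = 2.94
  Discussion 61 × 0.09 = 5.49
  Term project 80.5 × 0.2 = 16.1
  Midterm exam 49 × 0.09 = 4.41
  Reading responses 88.75 × 0.08 = 7.1
  Homework 91 × 0.06 = 5.46
Sum = 70.32
70.32 is ≥ 69 and < 72 → C-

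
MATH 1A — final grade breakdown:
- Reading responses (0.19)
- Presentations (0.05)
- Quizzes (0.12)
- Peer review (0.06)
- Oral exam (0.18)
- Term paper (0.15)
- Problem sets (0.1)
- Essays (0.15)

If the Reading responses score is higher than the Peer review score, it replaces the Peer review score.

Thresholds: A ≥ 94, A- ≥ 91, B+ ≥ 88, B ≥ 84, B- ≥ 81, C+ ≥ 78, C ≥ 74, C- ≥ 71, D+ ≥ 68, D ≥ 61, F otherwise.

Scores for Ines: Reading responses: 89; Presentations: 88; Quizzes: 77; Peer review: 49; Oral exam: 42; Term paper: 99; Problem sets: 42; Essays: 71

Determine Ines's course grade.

C-

Reading responses (89) > Peer review (49), so Peer review counts as 89.
Weighted total:
  Reading responses 89 × 0.19 = 16.91
  Presentations 88 × 0.05 = 4.4
  Quizzes 77 × 0.12 = 9.24
  Peer review 89 × 0.06 = 5.34
  Oral exam 42 × 0.18 = 7.56
  Term paper 99 × 0.15 = 14.85
  Problem sets 42 × 0.1 = 4.2
  Essays 71 × 0.15 = 10.65
Sum = 73.15
73.15 is ≥ 71 and < 74 → C-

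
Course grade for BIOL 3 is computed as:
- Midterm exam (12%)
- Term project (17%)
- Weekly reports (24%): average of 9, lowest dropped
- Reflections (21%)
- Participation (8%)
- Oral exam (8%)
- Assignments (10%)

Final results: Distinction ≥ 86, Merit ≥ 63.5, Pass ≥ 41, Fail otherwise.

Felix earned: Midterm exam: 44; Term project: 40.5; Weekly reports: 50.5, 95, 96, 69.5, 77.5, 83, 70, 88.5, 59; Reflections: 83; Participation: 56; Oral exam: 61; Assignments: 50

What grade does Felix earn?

Pass

Weekly reports: drop 50.5 → average of remaining 8 = 638.5/8 = 79.8125
Weighted total:
  Midterm exam 44 × 0.12 = 5.28
  Term project 40.5 × 0.17 = 6.885
  Weekly reports 79.8125 × 0.24 = 19.155
  Reflections 83 × 0.21 = 17.43
  Participation 56 × 0.08 = 4.48
  Oral exam 61 × 0.08 = 4.88
  Assignments 50 × 0.1 = 5
Sum = 63.11
63.11 is ≥ 41 and < 63.5 → Pass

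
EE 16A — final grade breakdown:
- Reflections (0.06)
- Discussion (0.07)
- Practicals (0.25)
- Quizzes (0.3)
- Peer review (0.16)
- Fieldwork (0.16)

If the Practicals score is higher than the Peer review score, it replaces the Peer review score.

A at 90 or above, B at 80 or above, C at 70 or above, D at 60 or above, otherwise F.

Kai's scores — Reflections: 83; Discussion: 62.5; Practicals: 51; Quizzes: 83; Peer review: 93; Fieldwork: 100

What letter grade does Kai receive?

C

Practicals (51) ≤ Peer review (93), so Peer review stays at 93.
Weighted total:
  Reflections 83 × 0.06 = 4.98
  Discussion 62.5 × 0.07 = 4.375
  Practicals 51 × 0.25 = 12.75
  Quizzes 83 × 0.3 = 24.9
  Peer review 93 × 0.16 = 14.88
  Fieldwork 100 × 0.16 = 16
Sum = 77.885
77.885 is ≥ 70 and < 80 → C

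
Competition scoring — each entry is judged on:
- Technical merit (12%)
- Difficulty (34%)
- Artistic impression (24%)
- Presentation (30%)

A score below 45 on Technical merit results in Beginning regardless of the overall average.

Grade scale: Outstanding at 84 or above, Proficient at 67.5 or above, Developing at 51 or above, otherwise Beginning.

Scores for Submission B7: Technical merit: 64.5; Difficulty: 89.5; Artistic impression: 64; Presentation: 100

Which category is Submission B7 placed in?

Proficient

Technical merit score 64.5 ≥ 45: minimum met.
Weighted total:
  Technical merit 64.5 × 0.12 = 7.74
  Difficulty 89.5 × 0.34 = 30.43
  Artistic impression 64 × 0.24 = 15.36
  Presentation 100 × 0.3 = 30
Sum = 83.53
83.53 is ≥ 67.5 and < 84 → Proficient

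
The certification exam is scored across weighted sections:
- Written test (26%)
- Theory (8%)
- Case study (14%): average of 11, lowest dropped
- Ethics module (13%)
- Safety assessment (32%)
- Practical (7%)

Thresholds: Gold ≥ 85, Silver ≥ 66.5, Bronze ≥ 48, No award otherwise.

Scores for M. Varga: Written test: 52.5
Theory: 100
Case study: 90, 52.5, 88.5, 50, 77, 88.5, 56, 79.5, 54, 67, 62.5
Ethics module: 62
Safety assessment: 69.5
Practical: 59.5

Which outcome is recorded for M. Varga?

Case study: drop 50 → average of remaining 10 = 715.5/10 = 71.55
Weighted total:
  Written test 52.5 × 0.26 = 13.65
  Theory 100 × 0.08 = 8
  Case study 71.55 × 0.14 = 10.017
  Ethics module 62 × 0.13 = 8.06
  Safety assessment 69.5 × 0.32 = 22.24
  Practical 59.5 × 0.07 = 4.165
Sum = 66.132
66.132 is ≥ 48 and < 66.5 → Bronze

Bronze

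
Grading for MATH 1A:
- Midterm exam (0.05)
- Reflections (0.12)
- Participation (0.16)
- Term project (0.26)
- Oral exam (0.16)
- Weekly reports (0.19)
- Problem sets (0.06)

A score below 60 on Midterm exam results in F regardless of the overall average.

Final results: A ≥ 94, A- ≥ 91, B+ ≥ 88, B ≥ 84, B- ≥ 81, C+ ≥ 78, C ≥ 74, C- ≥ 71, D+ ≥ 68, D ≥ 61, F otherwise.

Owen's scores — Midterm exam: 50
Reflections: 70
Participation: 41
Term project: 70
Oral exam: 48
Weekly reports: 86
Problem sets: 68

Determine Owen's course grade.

F

Midterm exam score 50 < 60: minimum not met.
Weighted total:
  Midterm exam 50 × 0.05 = 2.5
  Reflections 70 × 0.12 = 8.4
  Participation 41 × 0.16 = 6.56
  Term project 70 × 0.26 = 18.2
  Oral exam 48 × 0.16 = 7.68
  Weekly reports 86 × 0.19 = 16.34
  Problem sets 68 × 0.06 = 4.08
Sum = 63.76
Because the Midterm exam minimum was not met, the result is F.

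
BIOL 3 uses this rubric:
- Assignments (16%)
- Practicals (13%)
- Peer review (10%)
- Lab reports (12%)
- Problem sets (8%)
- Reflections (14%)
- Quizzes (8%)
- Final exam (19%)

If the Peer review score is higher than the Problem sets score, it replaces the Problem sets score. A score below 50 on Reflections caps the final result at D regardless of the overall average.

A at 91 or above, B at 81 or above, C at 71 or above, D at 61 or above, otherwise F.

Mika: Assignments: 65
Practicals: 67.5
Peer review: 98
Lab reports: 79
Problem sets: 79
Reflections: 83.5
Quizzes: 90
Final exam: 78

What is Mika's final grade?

C

Peer review (98) > Problem sets (79), so Problem sets counts as 98.
Reflections score 83.5 ≥ 50: minimum met.
Weighted total:
  Assignments 65 × 0.16 = 10.4
  Practicals 67.5 × 0.13 = 8.775
  Peer review 98 × 0.1 = 9.8
  Lab reports 79 × 0.12 = 9.48
  Problem sets 98 × 0.08 = 7.84
  Reflections 83.5 × 0.14 = 11.69
  Quizzes 90 × 0.08 = 7.2
  Final exam 78 × 0.19 = 14.82
Sum = 80.005
80.005 is ≥ 71 and < 81 → C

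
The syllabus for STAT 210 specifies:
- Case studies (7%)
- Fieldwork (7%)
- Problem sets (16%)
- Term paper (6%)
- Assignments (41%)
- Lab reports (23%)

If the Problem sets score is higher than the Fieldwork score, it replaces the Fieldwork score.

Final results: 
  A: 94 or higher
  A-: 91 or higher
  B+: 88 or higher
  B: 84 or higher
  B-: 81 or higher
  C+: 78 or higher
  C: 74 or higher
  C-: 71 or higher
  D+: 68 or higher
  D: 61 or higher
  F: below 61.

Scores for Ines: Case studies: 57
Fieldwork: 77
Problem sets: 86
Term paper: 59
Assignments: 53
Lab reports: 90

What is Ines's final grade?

D+

Problem sets (86) > Fieldwork (77), so Fieldwork counts as 86.
Weighted total:
  Case studies 57 × 0.07 = 3.99
  Fieldwork 86 × 0.07 = 6.02
  Problem sets 86 × 0.16 = 13.76
  Term paper 59 × 0.06 = 3.54
  Assignments 53 × 0.41 = 21.73
  Lab reports 90 × 0.23 = 20.7
Sum = 69.74
69.74 is ≥ 68 and < 71 → D+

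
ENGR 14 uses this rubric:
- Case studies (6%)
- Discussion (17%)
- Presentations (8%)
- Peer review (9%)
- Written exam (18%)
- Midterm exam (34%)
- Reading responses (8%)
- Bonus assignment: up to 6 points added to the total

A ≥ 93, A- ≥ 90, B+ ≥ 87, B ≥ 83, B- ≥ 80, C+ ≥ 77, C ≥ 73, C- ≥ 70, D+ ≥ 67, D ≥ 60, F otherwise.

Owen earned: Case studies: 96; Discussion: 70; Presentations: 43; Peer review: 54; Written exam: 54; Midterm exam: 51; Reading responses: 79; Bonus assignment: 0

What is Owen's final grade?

Weighted total:
  Case studies 96 × 0.06 = 5.76
  Discussion 70 × 0.17 = 11.9
  Presentations 43 × 0.08 = 3.44
  Peer review 54 × 0.09 = 4.86
  Written exam 54 × 0.18 = 9.72
  Midterm exam 51 × 0.34 = 17.34
  Reading responses 79 × 0.08 = 6.32
Sum = 59.34
Bonus assignment: 59.34 + 0 = 59.34
59.34 < 60 → F

F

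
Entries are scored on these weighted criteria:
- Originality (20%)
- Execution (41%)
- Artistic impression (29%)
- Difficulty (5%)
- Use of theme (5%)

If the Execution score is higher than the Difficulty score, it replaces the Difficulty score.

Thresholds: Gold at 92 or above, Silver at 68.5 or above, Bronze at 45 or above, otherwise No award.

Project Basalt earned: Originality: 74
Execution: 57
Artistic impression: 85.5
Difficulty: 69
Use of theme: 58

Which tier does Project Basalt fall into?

Silver

Execution (57) ≤ Difficulty (69), so Difficulty stays at 69.
Weighted total:
  Originality 74 × 0.2 = 14.8
  Execution 57 × 0.41 = 23.37
  Artistic impression 85.5 × 0.29 = 24.795
  Difficulty 69 × 0.05 = 3.45
  Use of theme 58 × 0.05 = 2.9
Sum = 69.315
69.315 is ≥ 68.5 and < 92 → Silver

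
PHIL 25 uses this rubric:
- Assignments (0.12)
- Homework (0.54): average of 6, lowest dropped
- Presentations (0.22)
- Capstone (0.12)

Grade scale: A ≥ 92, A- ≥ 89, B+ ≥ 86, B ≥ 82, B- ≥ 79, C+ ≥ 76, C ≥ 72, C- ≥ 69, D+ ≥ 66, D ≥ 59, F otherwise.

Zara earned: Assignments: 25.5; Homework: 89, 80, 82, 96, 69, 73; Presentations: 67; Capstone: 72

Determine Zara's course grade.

Homework: drop 69 → average of remaining 5 = 420/5 = 84
Weighted total:
  Assignments 25.5 × 0.12 = 3.06
  Homework 84 × 0.54 = 45.36
  Presentations 67 × 0.22 = 14.74
  Capstone 72 × 0.12 = 8.64
Sum = 71.8
71.8 is ≥ 69 and < 72 → C-

C-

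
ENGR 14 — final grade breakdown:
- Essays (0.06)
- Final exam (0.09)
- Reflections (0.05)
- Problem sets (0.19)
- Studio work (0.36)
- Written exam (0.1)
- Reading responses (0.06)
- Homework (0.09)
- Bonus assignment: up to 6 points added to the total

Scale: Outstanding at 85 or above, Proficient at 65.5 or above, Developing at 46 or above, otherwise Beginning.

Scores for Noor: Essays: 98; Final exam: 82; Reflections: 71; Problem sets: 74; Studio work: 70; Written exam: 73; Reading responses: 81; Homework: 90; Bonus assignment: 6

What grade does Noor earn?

Weighted total:
  Essays 98 × 0.06 = 5.88
  Final exam 82 × 0.09 = 7.38
  Reflections 71 × 0.05 = 3.55
  Problem sets 74 × 0.19 = 14.06
  Studio work 70 × 0.36 = 25.2
  Written exam 73 × 0.1 = 7.3
  Reading responses 81 × 0.06 = 4.86
  Homework 90 × 0.09 = 8.1
Sum = 76.33
Bonus assignment: 76.33 + 6 = 82.33
82.33 is ≥ 65.5 and < 85 → Proficient

Proficient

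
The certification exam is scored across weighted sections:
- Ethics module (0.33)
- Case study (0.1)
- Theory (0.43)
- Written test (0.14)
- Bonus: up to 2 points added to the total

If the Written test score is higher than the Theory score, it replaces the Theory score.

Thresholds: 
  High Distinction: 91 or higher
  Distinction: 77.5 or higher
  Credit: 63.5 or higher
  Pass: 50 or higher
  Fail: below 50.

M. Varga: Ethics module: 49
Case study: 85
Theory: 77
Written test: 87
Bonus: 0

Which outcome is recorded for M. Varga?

Written test (87) > Theory (77), so Theory counts as 87.
Weighted total:
  Ethics module 49 × 0.33 = 16.17
  Case study 85 × 0.1 = 8.5
  Theory 87 × 0.43 = 37.41
  Written test 87 × 0.14 = 12.18
Sum = 74.26
Bonus: 74.26 + 0 = 74.26
74.26 is ≥ 63.5 and < 77.5 → Credit

Credit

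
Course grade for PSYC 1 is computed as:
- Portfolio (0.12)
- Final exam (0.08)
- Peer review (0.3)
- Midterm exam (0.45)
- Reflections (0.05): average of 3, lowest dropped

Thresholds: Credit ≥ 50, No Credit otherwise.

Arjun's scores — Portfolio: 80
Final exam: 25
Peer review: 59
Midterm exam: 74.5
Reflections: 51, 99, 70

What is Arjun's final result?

Credit

Reflections: drop 51 → average of remaining 2 = 169/2 = 84.5
Weighted total:
  Portfolio 80 × 0.12 = 9.6
  Final exam 25 × 0.08 = 2
  Peer review 59 × 0.3 = 17.7
  Midterm exam 74.5 × 0.45 = 33.525
  Reflections 84.5 × 0.05 = 4.225
Sum = 67.05
67.05 ≥ 50 → Credit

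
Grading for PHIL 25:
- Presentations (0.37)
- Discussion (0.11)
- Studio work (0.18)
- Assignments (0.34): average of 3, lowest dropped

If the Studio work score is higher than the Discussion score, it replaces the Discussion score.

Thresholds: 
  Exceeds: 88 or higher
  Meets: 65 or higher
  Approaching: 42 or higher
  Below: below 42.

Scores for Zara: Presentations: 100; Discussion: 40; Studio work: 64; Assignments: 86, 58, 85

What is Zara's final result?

Meets

Assignments: drop 58 → average of remaining 2 = 171/2 = 85.5
Studio work (64) > Discussion (40), so Discussion counts as 64.
Weighted total:
  Presentations 100 × 0.37 = 37
  Discussion 64 × 0.11 = 7.04
  Studio work 64 × 0.18 = 11.52
  Assignments 85.5 × 0.34 = 29.07
Sum = 84.63
84.63 is ≥ 65 and < 88 → Meets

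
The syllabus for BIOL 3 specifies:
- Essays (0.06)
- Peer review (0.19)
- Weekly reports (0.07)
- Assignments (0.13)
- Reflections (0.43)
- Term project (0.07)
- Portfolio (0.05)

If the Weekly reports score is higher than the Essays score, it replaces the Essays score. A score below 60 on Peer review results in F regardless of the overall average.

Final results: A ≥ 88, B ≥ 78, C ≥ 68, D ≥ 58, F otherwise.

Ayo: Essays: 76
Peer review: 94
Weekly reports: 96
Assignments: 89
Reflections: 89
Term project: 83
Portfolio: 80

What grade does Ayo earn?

A

Weekly reports (96) > Essays (76), so Essays counts as 96.
Peer review score 94 ≥ 60: minimum met.
Weighted total:
  Essays 96 × 0.06 = 5.76
  Peer review 94 × 0.19 = 17.86
  Weekly reports 96 × 0.07 = 6.72
  Assignments 89 × 0.13 = 11.57
  Reflections 89 × 0.43 = 38.27
  Term project 83 × 0.07 = 5.81
  Portfolio 80 × 0.05 = 4
Sum = 89.99
89.99 ≥ 88 → A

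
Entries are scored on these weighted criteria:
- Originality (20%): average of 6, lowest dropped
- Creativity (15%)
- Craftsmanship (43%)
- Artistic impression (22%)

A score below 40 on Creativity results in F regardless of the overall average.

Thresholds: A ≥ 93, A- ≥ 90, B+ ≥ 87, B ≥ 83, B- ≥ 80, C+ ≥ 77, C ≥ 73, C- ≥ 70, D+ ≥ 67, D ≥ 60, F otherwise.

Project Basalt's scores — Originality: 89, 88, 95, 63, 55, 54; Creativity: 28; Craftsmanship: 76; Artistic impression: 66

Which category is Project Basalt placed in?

Originality: drop 54 → average of remaining 5 = 390/5 = 78
Creativity score 28 < 40: minimum not met.
Weighted total:
  Originality 78 × 0.2 = 15.6
  Creativity 28 × 0.15 = 4.2
  Craftsmanship 76 × 0.43 = 32.68
  Artistic impression 66 × 0.22 = 14.52
Sum = 67
Because the Creativity minimum was not met, the result is F.

F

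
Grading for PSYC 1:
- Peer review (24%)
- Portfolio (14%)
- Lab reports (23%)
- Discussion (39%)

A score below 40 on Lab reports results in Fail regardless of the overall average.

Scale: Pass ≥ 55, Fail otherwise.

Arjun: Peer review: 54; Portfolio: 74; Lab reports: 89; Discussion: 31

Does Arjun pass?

Lab reports score 89 ≥ 40: minimum met.
Weighted total:
  Peer review 54 × 0.24 = 12.96
  Portfolio 74 × 0.14 = 10.36
  Lab reports 89 × 0.23 = 20.47
  Discussion 31 × 0.39 = 12.09
Sum = 55.88
55.88 ≥ 55 → Pass

Pass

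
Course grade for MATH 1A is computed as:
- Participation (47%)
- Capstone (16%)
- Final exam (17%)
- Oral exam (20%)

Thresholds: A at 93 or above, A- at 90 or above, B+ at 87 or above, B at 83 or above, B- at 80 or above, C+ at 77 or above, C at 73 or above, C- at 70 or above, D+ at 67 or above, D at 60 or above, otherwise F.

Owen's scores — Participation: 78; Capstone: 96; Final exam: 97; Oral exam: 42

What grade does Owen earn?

Weighted total:
  Participation 78 × 0.47 = 36.66
  Capstone 96 × 0.16 = 15.36
  Final exam 97 × 0.17 = 16.49
  Oral exam 42 × 0.2 = 8.4
Sum = 76.91
76.91 is ≥ 73 and < 77 → C

C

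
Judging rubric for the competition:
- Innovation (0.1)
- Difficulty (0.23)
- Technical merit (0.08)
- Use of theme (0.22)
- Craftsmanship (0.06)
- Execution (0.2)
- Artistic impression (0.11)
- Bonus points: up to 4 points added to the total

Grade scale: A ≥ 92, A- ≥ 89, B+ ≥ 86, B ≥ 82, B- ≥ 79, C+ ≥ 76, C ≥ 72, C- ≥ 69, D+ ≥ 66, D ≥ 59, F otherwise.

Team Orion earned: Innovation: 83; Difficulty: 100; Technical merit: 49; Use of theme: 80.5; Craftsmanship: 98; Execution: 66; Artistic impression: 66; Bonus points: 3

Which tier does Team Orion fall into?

Weighted total:
  Innovation 83 × 0.1 = 8.3
  Difficulty 100 × 0.23 = 23
  Technical merit 49 × 0.08 = 3.92
  Use of theme 80.5 × 0.22 = 17.71
  Craftsmanship 98 × 0.06 = 5.88
  Execution 66 × 0.2 = 13.2
  Artistic impression 66 × 0.11 = 7.26
Sum = 79.27
Bonus points: 79.27 + 3 = 82.27
82.27 is ≥ 82 and < 86 → B

B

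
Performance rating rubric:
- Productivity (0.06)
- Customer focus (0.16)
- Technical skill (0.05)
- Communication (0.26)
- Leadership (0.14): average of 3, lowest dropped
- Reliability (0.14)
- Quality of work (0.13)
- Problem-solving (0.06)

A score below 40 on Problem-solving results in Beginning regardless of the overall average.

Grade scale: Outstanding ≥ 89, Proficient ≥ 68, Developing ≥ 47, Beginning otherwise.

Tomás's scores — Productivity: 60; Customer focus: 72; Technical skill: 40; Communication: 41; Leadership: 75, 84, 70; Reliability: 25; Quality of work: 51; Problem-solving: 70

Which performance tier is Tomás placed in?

Leadership: drop 70 → average of remaining 2 = 159/2 = 79.5
Problem-solving score 70 ≥ 40: minimum met.
Weighted total:
  Productivity 60 × 0.06 = 3.6
  Customer focus 72 × 0.16 = 11.52
  Technical skill 40 × 0.05 = 2
  Communication 41 × 0.26 = 10.66
  Leadership 79.5 × 0.14 = 11.13
  Reliability 25 × 0.14 = 3.5
  Quality of work 51 × 0.13 = 6.63
  Problem-solving 70 × 0.06 = 4.2
Sum = 53.24
53.24 is ≥ 47 and < 68 → Developing

Developing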